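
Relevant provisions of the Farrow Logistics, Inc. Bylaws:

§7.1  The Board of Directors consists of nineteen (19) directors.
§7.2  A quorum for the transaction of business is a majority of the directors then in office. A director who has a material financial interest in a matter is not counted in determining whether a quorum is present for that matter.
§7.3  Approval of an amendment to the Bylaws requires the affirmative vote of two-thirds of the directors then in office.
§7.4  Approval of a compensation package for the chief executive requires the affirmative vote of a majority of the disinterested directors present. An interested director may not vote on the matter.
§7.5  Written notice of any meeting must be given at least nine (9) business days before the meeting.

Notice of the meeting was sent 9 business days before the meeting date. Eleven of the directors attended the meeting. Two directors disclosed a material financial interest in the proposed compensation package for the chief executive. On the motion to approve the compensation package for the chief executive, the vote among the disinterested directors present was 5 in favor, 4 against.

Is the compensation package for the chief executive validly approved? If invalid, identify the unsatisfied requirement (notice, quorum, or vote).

Notice: 9 business days given; 9 required (9 ≥ 9). Satisfied.
Quorum: 11 present, but the 2 interested directors do not count, leaving 9. Quorum is 10. Not satisfied.
Vote: the compensation package for the chief executive requires a majority of the disinterested directors present (11 − 2 = 9). A majority of 9 is 5, so 5 affirmative votes are needed; 5 voted in favor. Satisfied. (Moot — without a quorum no business can be validly transacted.)

Invalid — quorum requirement not satisfied.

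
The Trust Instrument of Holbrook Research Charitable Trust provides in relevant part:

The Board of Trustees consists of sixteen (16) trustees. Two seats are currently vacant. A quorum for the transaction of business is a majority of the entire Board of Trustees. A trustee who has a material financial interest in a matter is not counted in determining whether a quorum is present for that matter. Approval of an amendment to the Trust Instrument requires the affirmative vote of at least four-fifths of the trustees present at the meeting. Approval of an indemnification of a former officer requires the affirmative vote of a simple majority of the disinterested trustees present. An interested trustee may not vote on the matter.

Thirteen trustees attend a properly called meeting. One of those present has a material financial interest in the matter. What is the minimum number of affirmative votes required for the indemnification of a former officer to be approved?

7

The indemnification of a former officer requires a majority of the disinterested trustees present (13 − 1 = 12).
A majority of 12 is 7.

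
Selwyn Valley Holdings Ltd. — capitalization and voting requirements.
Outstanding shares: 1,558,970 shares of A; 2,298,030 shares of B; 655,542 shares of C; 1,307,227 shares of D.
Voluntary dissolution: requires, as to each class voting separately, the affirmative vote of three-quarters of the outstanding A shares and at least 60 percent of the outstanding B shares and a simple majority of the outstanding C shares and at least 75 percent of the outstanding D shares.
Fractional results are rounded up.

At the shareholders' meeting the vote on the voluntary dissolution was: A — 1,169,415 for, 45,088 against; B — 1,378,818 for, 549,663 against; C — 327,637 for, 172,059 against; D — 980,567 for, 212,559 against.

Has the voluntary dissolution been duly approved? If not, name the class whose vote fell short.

Not approved — the C shares did not give the required vote.

A: 3/4 of 1558970 = 1169227.50, rounded up to 1169228; 1,169,228 required, 1,169,415 in favor — approved.
B: 3/5 of 2298030 = 1378818; 1,378,818 required, 1,378,818 in favor — approved.
C: a majority of 655542 is 327772; 327,772 required, 327,637 in favor — not approved.
D: 3/4 of 1307227 = 980420.25, rounded up to 980421; 980,421 required, 980,567 in favor — approved.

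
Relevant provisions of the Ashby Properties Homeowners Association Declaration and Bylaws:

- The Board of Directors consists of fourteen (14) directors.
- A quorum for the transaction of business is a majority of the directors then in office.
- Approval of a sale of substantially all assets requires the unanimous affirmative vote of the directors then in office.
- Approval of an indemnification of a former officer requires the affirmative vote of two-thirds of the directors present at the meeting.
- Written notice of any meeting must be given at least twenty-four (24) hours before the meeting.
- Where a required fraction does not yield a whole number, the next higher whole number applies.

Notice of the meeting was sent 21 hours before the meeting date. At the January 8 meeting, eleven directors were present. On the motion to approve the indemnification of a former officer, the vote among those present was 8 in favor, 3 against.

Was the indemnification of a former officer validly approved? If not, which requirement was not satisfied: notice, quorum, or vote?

Invalid — notice requirement not satisfied.

Notice: 21 hours given; 24 required (21 < 24). Not satisfied.
Quorum: 11 present; quorum is 8. Satisfied.
Vote: the indemnification of a former officer requires two-thirds of the directors present (11). 2/3 of 11 = 7.33, rounded up to 8, so 8 affirmative votes are needed; 8 voted in favor. Satisfied.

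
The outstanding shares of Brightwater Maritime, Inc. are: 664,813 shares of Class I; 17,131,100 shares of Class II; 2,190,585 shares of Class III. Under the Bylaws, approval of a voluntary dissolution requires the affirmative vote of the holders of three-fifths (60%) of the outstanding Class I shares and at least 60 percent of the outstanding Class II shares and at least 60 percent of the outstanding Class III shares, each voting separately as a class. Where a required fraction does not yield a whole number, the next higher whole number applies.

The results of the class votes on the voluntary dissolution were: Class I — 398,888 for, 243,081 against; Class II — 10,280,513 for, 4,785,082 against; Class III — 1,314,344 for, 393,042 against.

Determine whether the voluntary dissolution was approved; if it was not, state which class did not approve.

Not approved — the Class III shares did not give the required vote.

Class I: 3/5 of 664813 = 398887.80, rounded up to 398888; 398,888 required, 398,888 in favor — approved.
Class II: 3/5 of 17131100 = 10278660; 10,278,660 required, 10,280,513 in favor — approved.
Class III: 3/5 of 2190585 = 1314351; 1,314,351 required, 1,314,344 in favor — not approved.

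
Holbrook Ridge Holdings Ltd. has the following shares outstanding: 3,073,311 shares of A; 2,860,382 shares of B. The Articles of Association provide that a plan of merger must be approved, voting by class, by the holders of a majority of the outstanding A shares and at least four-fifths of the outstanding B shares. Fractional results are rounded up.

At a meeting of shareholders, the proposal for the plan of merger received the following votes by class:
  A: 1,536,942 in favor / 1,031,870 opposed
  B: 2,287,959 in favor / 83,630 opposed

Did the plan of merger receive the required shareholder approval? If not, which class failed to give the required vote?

A: a majority of 3073311 is 1536656; 1,536,656 required, 1,536,942 in favor — approved.
B: 4/5 of 2860382 = 2288305.60, rounded up to 2288306; 2,288,306 required, 2,287,959 in favor — not approved.

Not approved — the B shares did not give the required vote.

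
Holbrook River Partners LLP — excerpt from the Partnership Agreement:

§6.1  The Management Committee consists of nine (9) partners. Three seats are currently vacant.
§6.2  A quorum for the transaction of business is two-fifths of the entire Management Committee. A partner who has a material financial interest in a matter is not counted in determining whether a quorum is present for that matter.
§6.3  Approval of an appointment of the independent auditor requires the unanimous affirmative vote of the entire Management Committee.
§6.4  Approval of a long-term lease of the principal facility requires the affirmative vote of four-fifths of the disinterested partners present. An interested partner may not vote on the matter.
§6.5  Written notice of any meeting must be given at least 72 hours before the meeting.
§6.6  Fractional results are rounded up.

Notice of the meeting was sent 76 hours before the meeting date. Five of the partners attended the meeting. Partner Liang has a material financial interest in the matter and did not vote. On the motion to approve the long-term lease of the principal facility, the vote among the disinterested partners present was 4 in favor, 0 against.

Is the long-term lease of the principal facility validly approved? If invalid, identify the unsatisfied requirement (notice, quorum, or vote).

Notice: 76 hours given; 72 required (76 ≥ 72). Satisfied.
Quorum: 5 present, but the 1 interested partner does not count, leaving 4. Quorum is 4. Satisfied.
Vote: the long-term lease of the principal facility requires four-fifths of the disinterested partners present (5 − 1 = 4). 4/5 of 4 = 3.20, rounded up to 4, so 4 affirmative votes are needed; 4 voted in favor. Satisfied.

Valid — all requirements satisfied.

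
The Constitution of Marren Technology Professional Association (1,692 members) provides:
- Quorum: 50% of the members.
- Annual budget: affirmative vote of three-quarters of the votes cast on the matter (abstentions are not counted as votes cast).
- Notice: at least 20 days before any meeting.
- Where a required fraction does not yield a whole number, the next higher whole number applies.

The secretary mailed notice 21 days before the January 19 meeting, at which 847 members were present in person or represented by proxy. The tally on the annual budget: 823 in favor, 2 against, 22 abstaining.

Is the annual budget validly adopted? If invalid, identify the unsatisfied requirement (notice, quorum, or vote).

Notice: 21 days given; 20 required. Satisfied.
Quorum: 50% of 1,692 = 846; 847 present. Satisfied.
Vote: requires three-fourths of the votes cast (847 − 22 abstaining = 825); 3/4 of 825 = 618.75, rounded up to 619, so 619 needed; 823 in favor. Satisfied.

Valid — all requirements satisfied.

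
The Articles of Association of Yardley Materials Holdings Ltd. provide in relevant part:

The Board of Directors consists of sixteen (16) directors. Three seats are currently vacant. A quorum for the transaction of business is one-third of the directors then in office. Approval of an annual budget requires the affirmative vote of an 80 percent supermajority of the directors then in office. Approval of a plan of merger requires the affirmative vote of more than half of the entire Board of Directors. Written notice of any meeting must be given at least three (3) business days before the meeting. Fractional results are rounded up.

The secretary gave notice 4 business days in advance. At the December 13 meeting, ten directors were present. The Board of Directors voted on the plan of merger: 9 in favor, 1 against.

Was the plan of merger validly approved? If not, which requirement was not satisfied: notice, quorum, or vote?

Notice: 4 business days given; 3 required (4 ≥ 3). Satisfied.
Quorum: 10 present; quorum is 5. Satisfied.
Vote: the plan of merger requires a majority of the entire Board of Directors (16). A majority of 16 is 9, so 9 affirmative votes are needed; 9 voted in favor. Satisfied.

Valid — all requirements satisfied.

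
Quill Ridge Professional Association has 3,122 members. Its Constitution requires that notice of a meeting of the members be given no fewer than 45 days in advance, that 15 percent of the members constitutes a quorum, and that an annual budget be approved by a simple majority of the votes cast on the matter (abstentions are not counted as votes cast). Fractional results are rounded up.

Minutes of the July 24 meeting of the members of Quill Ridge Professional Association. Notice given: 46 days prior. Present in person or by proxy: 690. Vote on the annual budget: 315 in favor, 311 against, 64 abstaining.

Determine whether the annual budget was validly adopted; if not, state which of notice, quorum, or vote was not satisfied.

Notice: 46 days given; 45 required. Satisfied.
Quorum: 15% of 3,122 = 468.30, rounded up to 469; 690 present. Satisfied.
Vote: requires a majority of the votes cast (690 − 64 abstaining = 626); a majority of 626 is 314, so 314 needed; 315 in favor. Satisfied.

Valid — all requirements satisfied.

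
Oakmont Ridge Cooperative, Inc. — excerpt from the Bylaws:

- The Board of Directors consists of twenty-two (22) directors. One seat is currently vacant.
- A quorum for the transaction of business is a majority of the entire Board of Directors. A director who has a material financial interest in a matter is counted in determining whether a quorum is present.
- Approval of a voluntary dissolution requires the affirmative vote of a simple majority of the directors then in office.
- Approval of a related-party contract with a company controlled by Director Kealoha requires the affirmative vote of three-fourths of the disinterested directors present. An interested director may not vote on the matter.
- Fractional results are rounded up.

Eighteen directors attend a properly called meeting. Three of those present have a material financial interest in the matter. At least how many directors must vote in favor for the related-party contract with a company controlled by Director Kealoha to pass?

12

The related-party contract with a company controlled by Director Kealoha requires three-fourths of the disinterested directors present (18 − 3 = 15).
3/4 of 15 = 11.25, rounded up to 12.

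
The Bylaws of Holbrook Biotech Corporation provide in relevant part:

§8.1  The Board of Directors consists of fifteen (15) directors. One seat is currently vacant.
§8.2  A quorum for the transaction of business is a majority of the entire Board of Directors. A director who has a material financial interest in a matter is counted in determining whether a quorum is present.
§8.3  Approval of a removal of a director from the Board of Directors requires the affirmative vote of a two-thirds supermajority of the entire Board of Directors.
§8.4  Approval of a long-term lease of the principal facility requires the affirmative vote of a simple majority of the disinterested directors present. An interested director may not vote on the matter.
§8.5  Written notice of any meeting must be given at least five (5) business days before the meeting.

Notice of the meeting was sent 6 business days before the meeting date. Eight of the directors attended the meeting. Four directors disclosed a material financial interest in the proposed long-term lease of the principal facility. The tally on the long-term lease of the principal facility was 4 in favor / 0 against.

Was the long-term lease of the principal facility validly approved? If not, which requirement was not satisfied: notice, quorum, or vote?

Notice: 6 business days given; 5 required (6 ≥ 5). Satisfied.
Quorum: 8 present (interested directors count toward quorum); quorum is 8. Satisfied.
Vote: the long-term lease of the principal facility requires a majority of the disinterested directors present (8 − 4 = 4). A majority of 4 is 3, so 3 affirmative votes are needed; 4 voted in favor. Satisfied.

Valid — all requirements satisfied.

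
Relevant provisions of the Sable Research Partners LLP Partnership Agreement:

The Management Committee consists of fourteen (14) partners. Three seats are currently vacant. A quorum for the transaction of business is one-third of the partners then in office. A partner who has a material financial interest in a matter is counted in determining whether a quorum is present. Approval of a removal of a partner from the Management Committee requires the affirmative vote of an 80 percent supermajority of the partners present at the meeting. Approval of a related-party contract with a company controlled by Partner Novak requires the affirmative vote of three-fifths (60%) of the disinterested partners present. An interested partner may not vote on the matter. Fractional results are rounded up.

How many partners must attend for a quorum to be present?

1/3 of 11 = 3.67, rounded up to 4.

4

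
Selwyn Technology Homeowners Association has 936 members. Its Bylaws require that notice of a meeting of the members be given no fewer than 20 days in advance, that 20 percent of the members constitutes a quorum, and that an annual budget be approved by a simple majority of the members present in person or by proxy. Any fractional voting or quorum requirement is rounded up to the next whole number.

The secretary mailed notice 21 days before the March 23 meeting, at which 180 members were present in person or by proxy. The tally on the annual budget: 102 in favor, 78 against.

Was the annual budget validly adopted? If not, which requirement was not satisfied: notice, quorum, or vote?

Invalid — quorum requirement not satisfied.

Notice: 21 days given; 20 required. Satisfied.
Quorum: 20% of 936 = 187.20, rounded up to 188; 180 present. Not satisfied.
Vote: requires a majority of those present (180); a majority of 180 is 91, so 91 needed; 102 in favor. Satisfied.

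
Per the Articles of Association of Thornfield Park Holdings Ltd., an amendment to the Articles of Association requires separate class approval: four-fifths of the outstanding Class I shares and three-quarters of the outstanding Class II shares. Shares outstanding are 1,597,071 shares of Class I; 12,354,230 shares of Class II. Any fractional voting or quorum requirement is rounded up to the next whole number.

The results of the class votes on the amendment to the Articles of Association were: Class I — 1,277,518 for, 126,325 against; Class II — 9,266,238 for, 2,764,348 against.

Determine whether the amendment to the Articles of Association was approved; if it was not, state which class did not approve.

Class I: 4/5 of 1597071 = 1277656.80, rounded up to 1277657; 1,277,657 required, 1,277,518 in favor — not approved.
Class II: 3/4 of 12354230 = 9265672.50, rounded up to 9265673; 9,265,673 required, 9,266,238 in favor — approved.

Not approved — the Class I shares did not give the required vote.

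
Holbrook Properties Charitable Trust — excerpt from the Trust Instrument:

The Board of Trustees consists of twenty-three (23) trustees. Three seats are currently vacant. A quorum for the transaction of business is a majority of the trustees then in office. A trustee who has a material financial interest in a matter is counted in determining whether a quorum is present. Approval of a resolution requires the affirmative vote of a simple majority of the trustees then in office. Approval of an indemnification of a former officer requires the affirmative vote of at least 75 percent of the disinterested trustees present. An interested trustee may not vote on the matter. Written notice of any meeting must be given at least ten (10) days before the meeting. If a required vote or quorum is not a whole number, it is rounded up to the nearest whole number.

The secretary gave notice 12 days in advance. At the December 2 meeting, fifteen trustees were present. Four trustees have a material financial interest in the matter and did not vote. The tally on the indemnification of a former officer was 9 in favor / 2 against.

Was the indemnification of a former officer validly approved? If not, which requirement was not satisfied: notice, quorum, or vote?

Valid — all requirements satisfied.

Notice: 12 days given; 10 required (12 ≥ 10). Satisfied.
Quorum: 15 present (interested trustees count toward quorum); quorum is 11. Satisfied.
Vote: the indemnification of a former officer requires three-fourths of the disinterested trustees present (15 − 4 = 11). 3/4 of 11 = 8.25, rounded up to 9, so 9 affirmative votes are needed; 9 voted in favor. Satisfied.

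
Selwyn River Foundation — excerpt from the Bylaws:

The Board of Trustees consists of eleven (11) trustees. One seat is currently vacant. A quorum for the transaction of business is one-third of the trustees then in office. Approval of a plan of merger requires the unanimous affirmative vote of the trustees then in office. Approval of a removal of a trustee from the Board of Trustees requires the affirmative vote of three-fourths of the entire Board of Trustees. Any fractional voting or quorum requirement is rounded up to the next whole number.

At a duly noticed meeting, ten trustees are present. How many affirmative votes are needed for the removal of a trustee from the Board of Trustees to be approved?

The removal of a trustee from the Board of Trustees requires three-fourths of the entire Board of Trustees (11).
3/4 of 11 = 8.25, rounded up to 9.

9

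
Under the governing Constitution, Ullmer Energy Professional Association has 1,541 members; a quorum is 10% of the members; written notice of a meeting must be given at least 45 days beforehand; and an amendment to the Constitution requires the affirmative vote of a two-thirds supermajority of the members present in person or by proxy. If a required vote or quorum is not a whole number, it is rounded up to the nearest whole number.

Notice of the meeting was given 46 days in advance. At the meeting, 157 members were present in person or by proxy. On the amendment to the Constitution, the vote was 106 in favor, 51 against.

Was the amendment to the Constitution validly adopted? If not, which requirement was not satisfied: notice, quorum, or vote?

Valid — all requirements satisfied.

Notice: 46 days given; 45 required. Satisfied.
Quorum: 10% of 1,541 = 154.10, rounded up to 155; 157 present. Satisfied.
Vote: requires two-thirds of those present (157); 2/3 of 157 = 104.67, rounded up to 105, so 105 needed; 106 in favor. Satisfied.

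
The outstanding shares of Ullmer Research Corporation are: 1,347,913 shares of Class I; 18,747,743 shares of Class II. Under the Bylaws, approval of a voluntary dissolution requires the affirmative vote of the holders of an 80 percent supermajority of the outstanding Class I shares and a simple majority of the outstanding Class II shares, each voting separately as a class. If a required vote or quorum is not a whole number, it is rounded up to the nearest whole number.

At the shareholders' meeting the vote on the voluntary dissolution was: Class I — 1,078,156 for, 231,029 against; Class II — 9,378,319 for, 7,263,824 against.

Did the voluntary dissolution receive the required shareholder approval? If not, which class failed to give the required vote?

Class I: 4/5 of 1347913 = 1078330.40, rounded up to 1078331; 1,078,331 required, 1,078,156 in favor — not approved.
Class II: a majority of 18747743 is 9373872; 9,373,872 required, 9,378,319 in favor — approved.

Not approved — the Class I shares did not give the required vote.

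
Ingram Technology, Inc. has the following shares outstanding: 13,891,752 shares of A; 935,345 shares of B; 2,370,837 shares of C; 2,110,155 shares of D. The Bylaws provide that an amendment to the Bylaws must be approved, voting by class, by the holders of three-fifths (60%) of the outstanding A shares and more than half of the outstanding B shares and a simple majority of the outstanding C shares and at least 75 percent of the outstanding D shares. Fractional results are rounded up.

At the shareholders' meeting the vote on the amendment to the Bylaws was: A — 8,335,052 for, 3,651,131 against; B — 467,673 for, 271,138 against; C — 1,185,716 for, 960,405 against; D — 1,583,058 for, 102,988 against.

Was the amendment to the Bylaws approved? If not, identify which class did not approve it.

Approved — every class gave the required vote.

A: 3/5 of 13891752 = 8335051.20, rounded up to 8335052; 8,335,052 required, 8,335,052 in favor — approved.
B: a majority of 935345 is 467673; 467,673 required, 467,673 in favor — approved.
C: a majority of 2370837 is 1185419; 1,185,419 required, 1,185,716 in favor — approved.
D: 3/4 of 2110155 = 1582616.25, rounded up to 1582617; 1,582,617 required, 1,583,058 in favor — approved.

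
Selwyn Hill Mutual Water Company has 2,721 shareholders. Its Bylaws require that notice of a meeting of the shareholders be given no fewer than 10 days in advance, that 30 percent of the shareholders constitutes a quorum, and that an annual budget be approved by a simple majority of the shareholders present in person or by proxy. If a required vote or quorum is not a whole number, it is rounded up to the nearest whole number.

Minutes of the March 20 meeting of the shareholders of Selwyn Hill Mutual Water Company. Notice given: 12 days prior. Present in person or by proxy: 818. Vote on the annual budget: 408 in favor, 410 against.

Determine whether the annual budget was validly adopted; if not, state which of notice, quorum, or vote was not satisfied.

Invalid — vote requirement not satisfied.

Notice: 12 days given; 10 required. Satisfied.
Quorum: 30% of 2,721 = 816.30, rounded up to 817; 818 present. Satisfied.
Vote: requires a majority of those present (818); a majority of 818 is 410, so 410 needed; 408 in favor. Not satisfied.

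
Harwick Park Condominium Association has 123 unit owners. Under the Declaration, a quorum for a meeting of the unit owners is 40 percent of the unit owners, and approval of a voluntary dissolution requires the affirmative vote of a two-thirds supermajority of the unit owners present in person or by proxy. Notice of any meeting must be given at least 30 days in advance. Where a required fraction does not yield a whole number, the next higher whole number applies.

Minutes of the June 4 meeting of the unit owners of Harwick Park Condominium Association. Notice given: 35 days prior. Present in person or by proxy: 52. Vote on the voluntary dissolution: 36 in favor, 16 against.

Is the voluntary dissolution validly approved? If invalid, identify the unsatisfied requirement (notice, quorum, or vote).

Notice: 35 days given; 30 required. Satisfied.
Quorum: 40% of 123 = 49.20, rounded up to 50; 52 present. Satisfied.
Vote: requires two-thirds of those present (52); 2/3 of 52 = 34.67, rounded up to 35, so 35 needed; 36 in favor. Satisfied.

Valid — all requirements satisfied.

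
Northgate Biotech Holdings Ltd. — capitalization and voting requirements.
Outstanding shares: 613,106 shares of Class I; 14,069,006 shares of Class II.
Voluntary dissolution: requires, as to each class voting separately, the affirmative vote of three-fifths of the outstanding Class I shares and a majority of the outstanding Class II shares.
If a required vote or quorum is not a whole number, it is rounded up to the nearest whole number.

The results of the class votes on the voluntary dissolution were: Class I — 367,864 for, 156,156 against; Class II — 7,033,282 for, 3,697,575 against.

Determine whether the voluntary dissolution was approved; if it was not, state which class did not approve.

Not approved — the Class II shares did not give the required vote.

Class I: 3/5 of 613106 = 367863.60, rounded up to 367864; 367,864 required, 367,864 in favor — approved.
Class II: a majority of 14069006 is 7034504; 7,034,504 required, 7,033,282 in favor — not approved.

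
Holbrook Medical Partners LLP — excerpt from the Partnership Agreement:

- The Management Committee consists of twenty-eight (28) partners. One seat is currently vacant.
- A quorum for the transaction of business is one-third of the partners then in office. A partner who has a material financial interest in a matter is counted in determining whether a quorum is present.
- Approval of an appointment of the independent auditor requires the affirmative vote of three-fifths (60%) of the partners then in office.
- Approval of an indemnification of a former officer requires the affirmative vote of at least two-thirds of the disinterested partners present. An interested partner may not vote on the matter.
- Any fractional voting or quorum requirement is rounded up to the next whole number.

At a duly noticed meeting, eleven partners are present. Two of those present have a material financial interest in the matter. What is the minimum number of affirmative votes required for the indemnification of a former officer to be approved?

The indemnification of a former officer requires two-thirds of the disinterested partners present (11 − 2 = 9).
2/3 of 9 = 6.

6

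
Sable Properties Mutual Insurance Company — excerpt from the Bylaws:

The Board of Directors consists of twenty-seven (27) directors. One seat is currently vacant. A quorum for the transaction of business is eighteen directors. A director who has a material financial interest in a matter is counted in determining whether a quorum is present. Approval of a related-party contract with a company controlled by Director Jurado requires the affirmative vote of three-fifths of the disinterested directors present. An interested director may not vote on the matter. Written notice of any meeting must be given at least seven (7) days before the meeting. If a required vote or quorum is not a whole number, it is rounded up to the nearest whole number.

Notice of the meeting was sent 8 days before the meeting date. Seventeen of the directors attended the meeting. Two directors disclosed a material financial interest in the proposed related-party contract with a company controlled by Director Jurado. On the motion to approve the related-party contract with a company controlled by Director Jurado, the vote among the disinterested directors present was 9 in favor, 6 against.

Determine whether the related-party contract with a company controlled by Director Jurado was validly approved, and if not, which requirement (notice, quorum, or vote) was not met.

Invalid — quorum requirement not satisfied.

Notice: 8 days given; 7 required (8 ≥ 7). Satisfied.
Quorum: 17 present (interested directors count toward quorum); quorum is 18. Not satisfied.
Vote: the related-party contract with a company controlled by Director Jurado requires three-fifths of the disinterested directors present (17 − 2 = 15). 3/5 of 15 = 9, so 9 affirmative votes are needed; 9 voted in favor. Satisfied. (Moot — without a quorum no business can be validly transacted.)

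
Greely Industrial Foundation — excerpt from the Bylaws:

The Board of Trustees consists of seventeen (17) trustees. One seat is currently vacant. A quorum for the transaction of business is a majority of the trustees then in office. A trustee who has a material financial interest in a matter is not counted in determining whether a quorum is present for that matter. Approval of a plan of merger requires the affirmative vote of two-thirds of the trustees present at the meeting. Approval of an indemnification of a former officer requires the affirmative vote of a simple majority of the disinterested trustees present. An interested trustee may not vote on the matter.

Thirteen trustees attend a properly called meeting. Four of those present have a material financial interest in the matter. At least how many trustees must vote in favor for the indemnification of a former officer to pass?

The indemnification of a former officer requires a majority of the disinterested trustees present (13 − 4 = 9).
A majority of 9 is 5.

5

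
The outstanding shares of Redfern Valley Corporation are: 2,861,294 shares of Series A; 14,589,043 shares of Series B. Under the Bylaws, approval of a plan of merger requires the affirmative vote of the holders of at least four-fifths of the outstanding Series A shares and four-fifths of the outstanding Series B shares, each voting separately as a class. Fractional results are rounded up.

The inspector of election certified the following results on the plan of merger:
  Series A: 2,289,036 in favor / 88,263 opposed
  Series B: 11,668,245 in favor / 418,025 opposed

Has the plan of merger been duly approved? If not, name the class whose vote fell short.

Not approved — the Series B shares did not give the required vote.

Series A: 4/5 of 2861294 = 2289035.20, rounded up to 2289036; 2,289,036 required, 2,289,036 in favor — approved.
Series B: 4/5 of 14589043 = 11671234.40, rounded up to 11671235; 11,671,235 required, 11,668,245 in favor — not approved.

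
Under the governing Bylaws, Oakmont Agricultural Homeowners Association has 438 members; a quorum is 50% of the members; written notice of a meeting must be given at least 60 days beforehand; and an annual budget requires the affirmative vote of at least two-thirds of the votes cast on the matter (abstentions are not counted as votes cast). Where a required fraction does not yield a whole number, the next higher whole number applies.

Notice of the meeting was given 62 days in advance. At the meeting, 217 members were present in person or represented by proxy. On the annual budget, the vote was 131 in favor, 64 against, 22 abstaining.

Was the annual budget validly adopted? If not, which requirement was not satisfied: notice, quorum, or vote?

Invalid — quorum requirement not satisfied.

Notice: 62 days given; 60 required. Satisfied.
Quorum: 50% of 438 = 219; 217 present. Not satisfied.
Vote: requires two-thirds of the votes cast (217 − 22 abstaining = 195); 2/3 of 195 = 130, so 130 needed; 131 in favor. Satisfied.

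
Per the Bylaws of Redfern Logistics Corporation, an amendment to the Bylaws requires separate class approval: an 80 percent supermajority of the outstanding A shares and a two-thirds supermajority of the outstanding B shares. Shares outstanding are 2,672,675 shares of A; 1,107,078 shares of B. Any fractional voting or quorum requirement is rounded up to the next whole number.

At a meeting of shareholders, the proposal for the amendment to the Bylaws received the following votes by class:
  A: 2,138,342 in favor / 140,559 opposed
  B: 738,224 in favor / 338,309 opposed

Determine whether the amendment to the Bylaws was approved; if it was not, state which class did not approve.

A: 4/5 of 2672675 = 2138140; 2,138,140 required, 2,138,342 in favor — approved.
B: 2/3 of 1107078 = 738052; 738,052 required, 738,224 in favor — approved.

Approved — every class gave the required vote.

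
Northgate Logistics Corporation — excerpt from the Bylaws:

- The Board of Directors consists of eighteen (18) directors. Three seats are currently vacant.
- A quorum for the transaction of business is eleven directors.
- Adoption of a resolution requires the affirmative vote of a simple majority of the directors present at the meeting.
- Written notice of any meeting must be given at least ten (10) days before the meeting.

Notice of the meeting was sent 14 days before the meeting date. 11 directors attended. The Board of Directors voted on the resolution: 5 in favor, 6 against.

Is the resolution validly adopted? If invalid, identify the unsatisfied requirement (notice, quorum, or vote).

Notice: 14 days given; 10 required (14 ≥ 10). Satisfied.
Quorum: 11 present; quorum is 11. Satisfied.
Vote: the resolution requires a majority of the directors present (11). A majority of 11 is 6, so 6 affirmative votes are needed; 5 voted in favor. Not satisfied.

Invalid — vote requirement not satisfied.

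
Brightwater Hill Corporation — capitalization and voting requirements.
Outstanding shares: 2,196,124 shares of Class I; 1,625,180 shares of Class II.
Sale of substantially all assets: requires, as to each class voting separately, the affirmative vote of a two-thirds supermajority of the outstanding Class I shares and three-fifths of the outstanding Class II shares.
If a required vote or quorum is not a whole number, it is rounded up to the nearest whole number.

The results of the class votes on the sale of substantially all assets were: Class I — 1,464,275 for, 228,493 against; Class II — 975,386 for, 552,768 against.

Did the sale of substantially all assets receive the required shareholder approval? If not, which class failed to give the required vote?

Approved — every class gave the required vote.

Class I: 2/3 of 2196124 = 1464082.67, rounded up to 1464083; 1,464,083 required, 1,464,275 in favor — approved.
Class II: 3/5 of 1625180 = 975108; 975,108 required, 975,386 in favor — approved.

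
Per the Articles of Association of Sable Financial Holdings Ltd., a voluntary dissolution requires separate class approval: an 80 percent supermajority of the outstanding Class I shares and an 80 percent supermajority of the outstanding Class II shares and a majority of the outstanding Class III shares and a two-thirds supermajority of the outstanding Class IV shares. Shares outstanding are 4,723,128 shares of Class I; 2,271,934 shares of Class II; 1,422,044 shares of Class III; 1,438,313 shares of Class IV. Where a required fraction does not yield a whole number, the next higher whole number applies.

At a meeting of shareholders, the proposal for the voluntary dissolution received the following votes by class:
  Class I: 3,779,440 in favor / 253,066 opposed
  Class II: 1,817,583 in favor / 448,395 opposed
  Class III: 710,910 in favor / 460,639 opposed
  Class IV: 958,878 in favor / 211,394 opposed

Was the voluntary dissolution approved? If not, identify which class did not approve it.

Not approved — the Class III shares did not give the required vote.

Class I: 4/5 of 4723128 = 3778502.40, rounded up to 3778503; 3,778,503 required, 3,779,440 in favor — approved.
Class II: 4/5 of 2271934 = 1817547.20, rounded up to 1817548; 1,817,548 required, 1,817,583 in favor — approved.
Class III: a majority of 1422044 is 711023; 711,023 required, 710,910 in favor — not approved.
Class IV: 2/3 of 1438313 = 958875.33, rounded up to 958876; 958,876 required, 958,878 in favor — approved.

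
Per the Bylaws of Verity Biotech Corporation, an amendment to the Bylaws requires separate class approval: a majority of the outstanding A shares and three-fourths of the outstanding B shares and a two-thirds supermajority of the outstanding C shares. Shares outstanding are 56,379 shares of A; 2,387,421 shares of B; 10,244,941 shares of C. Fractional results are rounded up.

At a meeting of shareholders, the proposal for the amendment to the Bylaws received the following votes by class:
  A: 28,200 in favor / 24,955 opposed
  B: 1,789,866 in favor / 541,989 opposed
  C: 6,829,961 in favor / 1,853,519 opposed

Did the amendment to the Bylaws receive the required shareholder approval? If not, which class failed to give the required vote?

A: a majority of 56379 is 28190; 28,190 required, 28,200 in favor — approved.
B: 3/4 of 2387421 = 1790565.75, rounded up to 1790566; 1,790,566 required, 1,789,866 in favor — not approved.
C: 2/3 of 10244941 = 6829960.67, rounded up to 6829961; 6,829,961 required, 6,829,961 in favor — approved.

Not approved — the B shares did not give the required vote.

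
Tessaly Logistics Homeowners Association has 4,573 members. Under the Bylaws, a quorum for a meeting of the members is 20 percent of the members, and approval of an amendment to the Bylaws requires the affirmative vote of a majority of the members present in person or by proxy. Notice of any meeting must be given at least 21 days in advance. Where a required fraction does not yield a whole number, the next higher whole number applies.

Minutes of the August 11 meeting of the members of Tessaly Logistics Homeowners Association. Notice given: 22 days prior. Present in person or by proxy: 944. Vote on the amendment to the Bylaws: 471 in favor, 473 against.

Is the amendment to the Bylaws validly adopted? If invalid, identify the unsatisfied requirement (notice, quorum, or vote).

Notice: 22 days given; 21 required. Satisfied.
Quorum: 20% of 4,573 = 914.60, rounded up to 915; 944 present. Satisfied.
Vote: requires a majority of those present (944); a majority of 944 is 473, so 473 needed; 471 in favor. Not satisfied.

Invalid — vote requirement not satisfied.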